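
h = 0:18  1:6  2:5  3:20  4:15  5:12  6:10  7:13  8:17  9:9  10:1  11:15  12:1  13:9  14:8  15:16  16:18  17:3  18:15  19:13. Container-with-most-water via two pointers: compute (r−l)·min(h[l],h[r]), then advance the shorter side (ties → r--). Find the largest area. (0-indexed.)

l=0 r=19: min(18,13)*19=247 best=247 *, r--
l=0 r=18: min(18,15)*18=270 best=270 *, r--
l=0 r=17: min(18,3)*17=51 best=270, r--
l=0 r=16: min(18,18)*16=288 best=288 *, r--
l=0 r=15: min(18,16)*15=240 best=288, r--
l=0 r=14: min(18,8)*14=112 best=288, r--
l=0 r=13: min(18,9)*13=117 best=288, r--
l=0 r=12: min(18,1)*12=12 best=288, r--
l=0 r=11: min(18,15)*11=165 best=288, r--
l=0 r=10: min(18,1)*10=10 best=288, r--
l=0 r=9: min(18,9)*9=81 best=288, r--
l=0 r=8: min(18,17)*8=136 best=288, r--
l=0 r=7: min(18,13)*7=91 best=288, r--
l=0 r=6: min(18,10)*6=60 best=288, r--
l=0 r=5: min(18,12)*5=60 best=288, r--
l=0 r=4: min(18,15)*4=60 best=288, r--
l=0 r=3: min(18,20)*3=54 best=288, l++
l=1 r=3: min(6,20)*2=12 best=288, l++
l=2 r=3: min(5,20)*1=5 best=288, l++

max area = 288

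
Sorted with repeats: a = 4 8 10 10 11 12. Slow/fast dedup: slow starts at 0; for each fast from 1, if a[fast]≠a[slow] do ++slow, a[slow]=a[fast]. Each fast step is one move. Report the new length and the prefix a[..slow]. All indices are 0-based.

slow=0 fast=1: a[fast]=8≠a[slow]=4 write a[1]=8, slow++,fast++
slow=1 fast=2: a[fast]=10≠a[slow]=8 write a[2]=10, slow++,fast++
slow=2 fast=3: a[fast]=10=a[slow] dup, fast++
slow=2 fast=4: a[fast]=11≠a[slow]=10 write a[3]=11, slow++,fast++
slow=3 fast=5: a[fast]=12≠a[slow]=11 write a[4]=12, slow++,fast++

length 5; prefix = [4, 8, 10, 11, 12]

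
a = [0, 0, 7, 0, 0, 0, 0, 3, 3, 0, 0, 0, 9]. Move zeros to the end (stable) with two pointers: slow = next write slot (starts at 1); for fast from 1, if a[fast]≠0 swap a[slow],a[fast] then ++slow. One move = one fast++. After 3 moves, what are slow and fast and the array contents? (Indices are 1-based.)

slow=1 fast=1: a[fast]=0, fast++
slow=1 fast=2: a[fast]=0, fast++
slow=1 fast=3: a[fast]=7≠0 swap→a[1]=7, slow++,fast++

slow=2, fast=4, a=[7, 0, 0, 0, 0, 0, 0, 3, 3, 0, 0, 0, 9]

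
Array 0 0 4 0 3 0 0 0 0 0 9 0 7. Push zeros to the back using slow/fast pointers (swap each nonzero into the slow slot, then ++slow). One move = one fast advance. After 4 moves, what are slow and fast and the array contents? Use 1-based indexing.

slow=1 fast=1: a[fast]=0, fast++
slow=1 fast=2: a[fast]=0, fast++
slow=1 fast=3: a[fast]=4≠0 swap→a[1]=4, slow++,fast++
slow=2 fast=4: a[fast]=0, fast++

slow=2, fast=5, a=[4, 0, 0, 0, 3, 0, 0, 0, 0, 0, 9, 0, 7]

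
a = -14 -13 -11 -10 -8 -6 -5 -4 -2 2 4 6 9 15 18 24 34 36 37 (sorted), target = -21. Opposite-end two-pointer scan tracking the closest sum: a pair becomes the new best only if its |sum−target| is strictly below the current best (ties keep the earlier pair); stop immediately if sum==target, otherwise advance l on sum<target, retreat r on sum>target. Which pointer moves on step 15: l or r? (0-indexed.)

l

l=0 r=18: -14+37=23 d=44 *, r--
l=0 r=17: -14+36=22 d=43 *, r--
l=0 r=16: -14+34=20 d=41 *, r--
l=0 r=15: -14+24=10 d=31 *, r--
l=0 r=14: -14+18=4 d=25 *, r--
l=0 r=13: -14+15=1 d=22 *, r--
l=0 r=12: -14+9=-5 d=16 *, r--
l=0 r=11: -14+6=-8 d=13 *, r--
l=0 r=10: -14+4=-10 d=11 *, r--
l=0 r=9: -14+2=-12 d=9 *, r--
l=0 r=8: -14+-2=-16 d=5 *, r--
l=0 r=7: -14+-4=-18 d=3 *, r--
l=0 r=6: -14+-5=-19 d=2 *, r--
l=0 r=5: -14+-6=-20 d=1 *, r--
l=0 r=4: -14+-8=-22 d=1, l++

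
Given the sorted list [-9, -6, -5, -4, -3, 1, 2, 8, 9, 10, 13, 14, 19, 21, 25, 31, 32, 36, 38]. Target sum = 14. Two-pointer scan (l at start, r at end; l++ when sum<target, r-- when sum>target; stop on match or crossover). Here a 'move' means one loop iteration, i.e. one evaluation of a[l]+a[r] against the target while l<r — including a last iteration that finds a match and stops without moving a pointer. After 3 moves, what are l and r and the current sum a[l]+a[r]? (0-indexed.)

[0,18] -9+38=29 >14 → r--
[0,17] -9+36=27 >14 → r--
[0,16] -9+32=23 >14 → r--

l=0, r=15, sum=22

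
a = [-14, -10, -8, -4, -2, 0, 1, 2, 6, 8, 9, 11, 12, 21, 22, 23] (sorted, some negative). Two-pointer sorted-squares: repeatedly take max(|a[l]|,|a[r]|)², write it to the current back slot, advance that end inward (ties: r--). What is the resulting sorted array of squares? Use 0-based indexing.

[0, 1, 4, 4, 16, 36, 64, 64, 81, 100, 121, 144, 196, 441, 484, 529]

[0,15] |-14|<=|23| out[15]=529 → r--
[0,14] |-14|<=|22| out[14]=484 → r--
[0,13] |-14|<=|21| out[13]=441 → r--
[0,12] |-14|>|12| out[12]=196 → l++
[1,12] |-10|<=|12| out[11]=144 → r--
[1,11] |-10|<=|11| out[10]=121 → r--
[1,10] |-10|>|9| out[9]=100 → l++
[2,10] |-8|<=|9| out[8]=81 → r--
[2,9] |-8|<=|8| out[7]=64 → r--
[2,8] |-8|>|6| out[6]=64 → l++
[3,8] |-4|<=|6| out[5]=36 → r--
[3,7] |-4|>|2| out[4]=16 → l++
[4,7] |-2|<=|2| out[3]=4 → r--
[4,6] |-2|>|1| out[2]=4 → l++
[5,6] |0|<=|1| out[1]=1 → r--
[5,5] |0|<=|0| out[0]=0 → r--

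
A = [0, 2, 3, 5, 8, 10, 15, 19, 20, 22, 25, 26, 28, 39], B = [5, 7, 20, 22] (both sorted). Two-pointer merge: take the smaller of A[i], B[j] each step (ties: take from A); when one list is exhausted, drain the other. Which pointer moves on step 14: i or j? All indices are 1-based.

[i=1,j=1] A[i]=0<=B[j]=5 take 0 → i++
[i=2,j=1] A[i]=2<=B[j]=5 take 2 → i++
[i=3,j=1] A[i]=3<=B[j]=5 take 3 → i++
[i=4,j=1] A[i]=5<=B[j]=5 take 5 → i++
[i=5,j=1] A[i]=8>B[j]=5 take 5 → j++
[i=5,j=2] A[i]=8>B[j]=7 take 7 → j++
[i=5,j=3] A[i]=8<=B[j]=20 take 8 → i++
[i=6,j=3] A[i]=10<=B[j]=20 take 10 → i++
[i=7,j=3] A[i]=15<=B[j]=20 take 15 → i++
[i=8,j=3] A[i]=19<=B[j]=20 take 19 → i++
[i=9,j=3] A[i]=20<=B[j]=20 take 20 → i++
[i=10,j=3] A[i]=22>B[j]=20 take 20 → j++
[i=10,j=4] A[i]=22<=B[j]=22 take 22 → i++
[i=11,j=4] A[i]=25>B[j]=22 take 22 → j++

j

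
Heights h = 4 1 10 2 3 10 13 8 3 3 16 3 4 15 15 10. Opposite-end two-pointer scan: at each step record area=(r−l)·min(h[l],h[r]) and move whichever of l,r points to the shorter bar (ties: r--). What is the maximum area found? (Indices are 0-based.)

l=0 r=15: min(4,10)*15=60 best=60 *, l++
l=1 r=15: min(1,10)*14=14 best=60, l++
l=2 r=15: min(10,10)*13=130 best=130 *, r--
l=2 r=14: min(10,15)*12=120 best=130, l++
l=3 r=14: min(2,15)*11=22 best=130, l++
l=4 r=14: min(3,15)*10=30 best=130, l++
l=5 r=14: min(10,15)*9=90 best=130, l++
l=6 r=14: min(13,15)*8=104 best=130, l++
l=7 r=14: min(8,15)*7=56 best=130, l++
l=8 r=14: min(3,15)*6=18 best=130, l++
l=9 r=14: min(3,15)*5=15 best=130, l++
l=10 r=14: min(16,15)*4=60 best=130, r--
l=10 r=13: min(16,15)*3=45 best=130, r--
l=10 r=12: min(16,4)*2=8 best=130, r--
l=10 r=11: min(16,3)*1=3 best=130, r--

max area = 130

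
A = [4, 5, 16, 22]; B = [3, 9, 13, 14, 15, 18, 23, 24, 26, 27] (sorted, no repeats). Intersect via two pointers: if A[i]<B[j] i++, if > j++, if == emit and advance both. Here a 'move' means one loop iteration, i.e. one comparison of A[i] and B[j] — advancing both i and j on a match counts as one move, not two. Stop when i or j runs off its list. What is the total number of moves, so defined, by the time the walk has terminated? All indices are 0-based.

10 moves

[i=0,j=0] 4>3 → j++
[i=0,j=1] 4<9 → i++
[i=1,j=1] 5<9 → i++
[i=2,j=1] 16>9 → j++
[i=2,j=2] 16>13 → j++
[i=2,j=3] 16>14 → j++
[i=2,j=4] 16>15 → j++
[i=2,j=5] 16<18 → i++
[i=3,j=5] 22>18 → j++
[i=3,j=6] 22<23 → i++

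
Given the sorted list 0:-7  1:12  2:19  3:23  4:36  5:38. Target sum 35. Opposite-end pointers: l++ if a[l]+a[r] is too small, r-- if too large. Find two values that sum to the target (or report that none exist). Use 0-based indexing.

(12, 23)

[0,5] -7+38=31 <35 → l++
[1,5] 12+38=50 >35 → r--
[1,4] 12+36=48 >35 → r--
[1,3] 12+23=35 → found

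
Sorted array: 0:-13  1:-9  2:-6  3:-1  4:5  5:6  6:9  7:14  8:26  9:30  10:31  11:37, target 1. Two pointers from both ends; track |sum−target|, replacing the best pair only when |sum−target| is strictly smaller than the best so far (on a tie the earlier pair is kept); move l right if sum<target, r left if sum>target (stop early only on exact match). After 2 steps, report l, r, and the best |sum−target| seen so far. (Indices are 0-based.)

[0,11] -13+37=24 d=23 * → r--
[0,10] -13+31=18 d=17 * → r--

l=0, r=9, best |Δ|=17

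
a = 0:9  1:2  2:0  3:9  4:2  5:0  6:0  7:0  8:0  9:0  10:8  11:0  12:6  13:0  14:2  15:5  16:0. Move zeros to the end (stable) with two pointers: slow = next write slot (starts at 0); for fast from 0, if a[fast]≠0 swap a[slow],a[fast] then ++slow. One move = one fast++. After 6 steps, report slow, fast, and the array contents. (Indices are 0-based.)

slow=4, fast=6, a=[9, 2, 9, 2, 0, 0, 0, 0, 0, 0, 8, 0, 6, 0, 2, 5, 0]

slow=0 fast=0: a[fast]=9≠0 swap→a[0]=9, slow++,fast++
slow=1 fast=1: a[fast]=2≠0 swap→a[1]=2, slow++,fast++
slow=2 fast=2: a[fast]=0, fast++
slow=2 fast=3: a[fast]=9≠0 swap→a[2]=9, slow++,fast++
slow=3 fast=4: a[fast]=2≠0 swap→a[3]=2, slow++,fast++
slow=4 fast=5: a[fast]=0, fast++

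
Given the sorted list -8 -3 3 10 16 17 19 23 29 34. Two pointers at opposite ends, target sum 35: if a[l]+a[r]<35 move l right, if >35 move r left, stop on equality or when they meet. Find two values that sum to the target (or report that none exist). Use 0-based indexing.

(16, 19)

l=0 r=9: -8+34=26 <35, l++
l=1 r=9: -3+34=31 <35, l++
l=2 r=9: 3+34=37 >35, r--
l=2 r=8: 3+29=32 <35, l++
l=3 r=8: 10+29=39 >35, r--
l=3 r=7: 10+23=33 <35, l++
l=4 r=7: 16+23=39 >35, r--
l=4 r=6: 16+19=35, found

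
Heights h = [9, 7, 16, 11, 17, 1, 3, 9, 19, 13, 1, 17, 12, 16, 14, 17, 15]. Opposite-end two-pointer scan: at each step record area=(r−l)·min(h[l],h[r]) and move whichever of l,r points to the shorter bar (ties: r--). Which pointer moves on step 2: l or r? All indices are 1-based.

l=1 r=17: min(9,15)*16=144 best=144 *, l++
l=2 r=17: min(7,15)*15=105 best=144, l++

l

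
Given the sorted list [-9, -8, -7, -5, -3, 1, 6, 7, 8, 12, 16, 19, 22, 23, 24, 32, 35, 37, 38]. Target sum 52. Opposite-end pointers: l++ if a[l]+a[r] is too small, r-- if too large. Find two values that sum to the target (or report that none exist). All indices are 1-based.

no pair

[1,19] -9+38=29 <52 → l++
[2,19] -8+38=30 <52 → l++
[3,19] -7+38=31 <52 → l++
[4,19] -5+38=33 <52 → l++
[5,19] -3+38=35 <52 → l++
[6,19] 1+38=39 <52 → l++
[7,19] 6+38=44 <52 → l++
[8,19] 7+38=45 <52 → l++
[9,19] 8+38=46 <52 → l++
[10,19] 12+38=50 <52 → l++
[11,19] 16+38=54 >52 → r--
[11,18] 16+37=53 >52 → r--
[11,17] 16+35=51 <52 → l++
[12,17] 19+35=54 >52 → r--
[12,16] 19+32=51 <52 → l++
[13,16] 22+32=54 >52 → r--
[13,15] 22+24=46 <52 → l++
[14,15] 23+24=47 <52 → l++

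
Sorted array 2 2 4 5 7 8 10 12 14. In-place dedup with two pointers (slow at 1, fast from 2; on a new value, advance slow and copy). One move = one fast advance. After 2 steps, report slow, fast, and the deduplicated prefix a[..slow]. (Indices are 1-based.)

(s=1,f=2) a[fast]=2=a[slow] dup → fast++
(s=1,f=3) a[fast]=4≠a[slow]=2 write a[2]=4 → slow++,fast++

slow=2, fast=4, prefix=[2, 4]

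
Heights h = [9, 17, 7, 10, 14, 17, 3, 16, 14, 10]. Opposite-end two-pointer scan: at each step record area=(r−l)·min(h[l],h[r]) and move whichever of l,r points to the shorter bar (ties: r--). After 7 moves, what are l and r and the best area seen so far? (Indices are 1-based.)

[1,10] min(9,10)*9=81 best=81 * → l++
[2,10] min(17,10)*8=80 best=81 → r--
[2,9] min(17,14)*7=98 best=98 * → r--
[2,8] min(17,16)*6=96 best=98 → r--
[2,7] min(17,3)*5=15 best=98 → r--
[2,6] min(17,17)*4=68 best=98 → r--
[2,5] min(17,14)*3=42 best=98 → r--

l=2, r=4, best area=98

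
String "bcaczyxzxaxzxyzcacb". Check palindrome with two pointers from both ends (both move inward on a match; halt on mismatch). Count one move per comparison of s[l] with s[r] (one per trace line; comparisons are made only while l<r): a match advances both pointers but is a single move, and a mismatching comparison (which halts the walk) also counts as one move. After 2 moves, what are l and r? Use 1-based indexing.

l=1 r=19: 'b'=='b', l++,r--
l=2 r=18: 'c'=='c', l++,r--

l=3, r=17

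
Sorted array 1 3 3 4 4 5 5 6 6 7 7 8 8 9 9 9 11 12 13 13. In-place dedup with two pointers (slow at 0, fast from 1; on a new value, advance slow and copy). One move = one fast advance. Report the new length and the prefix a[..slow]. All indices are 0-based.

slow=0 fast=1: a[fast]=3≠a[slow]=1 write a[1]=3, slow++,fast++
slow=1 fast=2: a[fast]=3=a[slow] dup, fast++
slow=1 fast=3: a[fast]=4≠a[slow]=3 write a[2]=4, slow++,fast++
slow=2 fast=4: a[fast]=4=a[slow] dup, fast++
slow=2 fast=5: a[fast]=5≠a[slow]=4 write a[3]=5, slow++,fast++
slow=3 fast=6: a[fast]=5=a[slow] dup, fast++
slow=3 fast=7: a[fast]=6≠a[slow]=5 write a[4]=6, slow++,fast++
slow=4 fast=8: a[fast]=6=a[slow] dup, fast++
slow=4 fast=9: a[fast]=7≠a[slow]=6 write a[5]=7, slow++,fast++
slow=5 fast=10: a[fast]=7=a[slow] dup, fast++
slow=5 fast=11: a[fast]=8≠a[slow]=7 write a[6]=8, slow++,fast++
slow=6 fast=12: a[fast]=8=a[slow] dup, fast++
slow=6 fast=13: a[fast]=9≠a[slow]=8 write a[7]=9, slow++,fast++
slow=7 fast=14: a[fast]=9=a[slow] dup, fast++
slow=7 fast=15: a[fast]=9=a[slow] dup, fast++
slow=7 fast=16: a[fast]=11≠a[slow]=9 write a[8]=11, slow++,fast++
slow=8 fast=17: a[fast]=12≠a[slow]=11 write a[9]=12, slow++,fast++
slow=9 fast=18: a[fast]=13≠a[slow]=12 write a[10]=13, slow++,fast++
slow=10 fast=19: a[fast]=13=a[slow] dup, fast++

length 11; prefix = [1, 3, 4, 5, 6, 7, 8, 9, 11, 12, 13]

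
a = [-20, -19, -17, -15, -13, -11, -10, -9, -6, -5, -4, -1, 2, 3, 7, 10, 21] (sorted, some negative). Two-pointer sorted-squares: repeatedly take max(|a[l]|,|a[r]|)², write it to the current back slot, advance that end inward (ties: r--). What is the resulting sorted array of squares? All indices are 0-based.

[0,16] |-20|<=|21| out[16]=441 → r--
[0,15] |-20|>|10| out[15]=400 → l++
[1,15] |-19|>|10| out[14]=361 → l++
[2,15] |-17|>|10| out[13]=289 → l++
[3,15] |-15|>|10| out[12]=225 → l++
[4,15] |-13|>|10| out[11]=169 → l++
[5,15] |-11|>|10| out[10]=121 → l++
[6,15] |-10|<=|10| out[9]=100 → r--
[6,14] |-10|>|7| out[8]=100 → l++
[7,14] |-9|>|7| out[7]=81 → l++
[8,14] |-6|<=|7| out[6]=49 → r--
[8,13] |-6|>|3| out[5]=36 → l++
[9,13] |-5|>|3| out[4]=25 → l++
[10,13] |-4|>|3| out[3]=16 → l++
[11,13] |-1|<=|3| out[2]=9 → r--
[11,12] |-1|<=|2| out[1]=4 → r--
[11,11] |-1|<=|-1| out[0]=1 → r--

[1, 4, 9, 16, 25, 36, 49, 81, 100, 100, 121, 169, 225, 289, 361, 400, 441]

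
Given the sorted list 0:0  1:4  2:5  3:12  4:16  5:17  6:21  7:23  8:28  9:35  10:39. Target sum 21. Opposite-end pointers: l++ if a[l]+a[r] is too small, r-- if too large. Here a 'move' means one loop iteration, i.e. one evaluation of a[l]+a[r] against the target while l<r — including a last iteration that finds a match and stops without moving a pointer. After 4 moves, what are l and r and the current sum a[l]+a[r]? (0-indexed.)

l=0, r=6, sum=21

l=0 r=10: 0+39=39 >21, r--
l=0 r=9: 0+35=35 >21, r--
l=0 r=8: 0+28=28 >21, r--
l=0 r=7: 0+23=23 >21, r--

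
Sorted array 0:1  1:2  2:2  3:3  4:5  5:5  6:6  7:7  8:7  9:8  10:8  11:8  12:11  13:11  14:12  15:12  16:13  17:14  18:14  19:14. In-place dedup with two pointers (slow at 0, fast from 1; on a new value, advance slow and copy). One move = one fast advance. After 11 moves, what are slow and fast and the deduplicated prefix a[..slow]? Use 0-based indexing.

slow=0 fast=1: a[fast]=2≠a[slow]=1 write a[1]=2, slow++,fast++
slow=1 fast=2: a[fast]=2=a[slow] dup, fast++
slow=1 fast=3: a[fast]=3≠a[slow]=2 write a[2]=3, slow++,fast++
slow=2 fast=4: a[fast]=5≠a[slow]=3 write a[3]=5, slow++,fast++
slow=3 fast=5: a[fast]=5=a[slow] dup, fast++
slow=3 fast=6: a[fast]=6≠a[slow]=5 write a[4]=6, slow++,fast++
slow=4 fast=7: a[fast]=7≠a[slow]=6 write a[5]=7, slow++,fast++
slow=5 fast=8: a[fast]=7=a[slow] dup, fast++
slow=5 fast=9: a[fast]=8≠a[slow]=7 write a[6]=8, slow++,fast++
slow=6 fast=10: a[fast]=8=a[slow] dup, fast++
slow=6 fast=11: a[fast]=8=a[slow] dup, fast++

slow=6, fast=12, prefix=[1, 2, 3, 5, 6, 7, 8]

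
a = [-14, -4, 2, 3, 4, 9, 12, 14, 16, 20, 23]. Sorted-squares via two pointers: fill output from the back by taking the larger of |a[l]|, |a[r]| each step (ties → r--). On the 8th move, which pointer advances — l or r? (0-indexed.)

l=0 r=10: |-14|<=|23| out[10]=529, r--
l=0 r=9: |-14|<=|20| out[9]=400, r--
l=0 r=8: |-14|<=|16| out[8]=256, r--
l=0 r=7: |-14|<=|14| out[7]=196, r--
l=0 r=6: |-14|>|12| out[6]=196, l++
l=1 r=6: |-4|<=|12| out[5]=144, r--
l=1 r=5: |-4|<=|9| out[4]=81, r--
l=1 r=4: |-4|<=|4| out[3]=16, r--

r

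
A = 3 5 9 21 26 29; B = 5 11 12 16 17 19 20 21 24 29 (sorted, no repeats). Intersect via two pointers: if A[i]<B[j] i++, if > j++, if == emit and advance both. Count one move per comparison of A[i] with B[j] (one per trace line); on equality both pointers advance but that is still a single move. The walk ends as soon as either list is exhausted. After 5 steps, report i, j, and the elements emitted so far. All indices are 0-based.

i=3, j=3, emitted=[5]

i=0 j=0: 3<5, i++
i=1 j=0: 5==5 emit, i++,j++
i=2 j=1: 9<11, i++
i=3 j=1: 21>11, j++
i=3 j=2: 21>12, j++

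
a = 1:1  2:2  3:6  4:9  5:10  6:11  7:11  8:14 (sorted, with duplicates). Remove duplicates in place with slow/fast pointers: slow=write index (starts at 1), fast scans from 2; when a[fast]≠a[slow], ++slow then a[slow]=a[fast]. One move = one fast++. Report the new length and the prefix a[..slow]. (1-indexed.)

length 7; prefix = [1, 2, 6, 9, 10, 11, 14]

slow=1 fast=2: a[fast]=2≠a[slow]=1 write a[2]=2, slow++,fast++
slow=2 fast=3: a[fast]=6≠a[slow]=2 write a[3]=6, slow++,fast++
slow=3 fast=4: a[fast]=9≠a[slow]=6 write a[4]=9, slow++,fast++
slow=4 fast=5: a[fast]=10≠a[slow]=9 write a[5]=10, slow++,fast++
slow=5 fast=6: a[fast]=11≠a[slow]=10 write a[6]=11, slow++,fast++
slow=6 fast=7: a[fast]=11=a[slow] dup, fast++
slow=6 fast=8: a[fast]=14≠a[slow]=11 write a[7]=14, slow++,fast++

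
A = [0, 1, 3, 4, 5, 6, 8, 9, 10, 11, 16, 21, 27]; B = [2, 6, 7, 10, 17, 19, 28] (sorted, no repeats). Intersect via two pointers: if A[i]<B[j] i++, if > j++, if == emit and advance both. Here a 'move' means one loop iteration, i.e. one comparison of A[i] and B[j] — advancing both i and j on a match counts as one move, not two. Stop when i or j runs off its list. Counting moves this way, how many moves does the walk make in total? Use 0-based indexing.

[i=0,j=0] 0<2 → i++
[i=1,j=0] 1<2 → i++
[i=2,j=0] 3>2 → j++
[i=2,j=1] 3<6 → i++
[i=3,j=1] 4<6 → i++
[i=4,j=1] 5<6 → i++
[i=5,j=1] 6==6 emit → i++,j++
[i=6,j=2] 8>7 → j++
[i=6,j=3] 8<10 → i++
[i=7,j=3] 9<10 → i++
[i=8,j=3] 10==10 emit → i++,j++
[i=9,j=4] 11<17 → i++
[i=10,j=4] 16<17 → i++
[i=11,j=4] 21>17 → j++
[i=11,j=5] 21>19 → j++
[i=11,j=6] 21<28 → i++
[i=12,j=6] 27<28 → i++

17 moves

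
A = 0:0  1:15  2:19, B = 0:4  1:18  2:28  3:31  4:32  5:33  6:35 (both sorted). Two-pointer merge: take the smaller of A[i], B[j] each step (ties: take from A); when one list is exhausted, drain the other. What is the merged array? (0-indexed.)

[i=0,j=0] A[i]=0<=B[j]=4 take 0 → i++
[i=1,j=0] A[i]=15>B[j]=4 take 4 → j++
[i=1,j=1] A[i]=15<=B[j]=18 take 15 → i++
[i=2,j=1] A[i]=19>B[j]=18 take 18 → j++
[i=2,j=2] A[i]=19<=B[j]=28 take 19 → i++
[i=3,j=2] A done, take B[j]=28 → j++
[i=3,j=3] A done, take B[j]=31 → j++
[i=3,j=4] A done, take B[j]=32 → j++
[i=3,j=5] A done, take B[j]=33 → j++
[i=3,j=6] A done, take B[j]=35 → j++

[0, 4, 15, 18, 19, 28, 31, 32, 33, 35]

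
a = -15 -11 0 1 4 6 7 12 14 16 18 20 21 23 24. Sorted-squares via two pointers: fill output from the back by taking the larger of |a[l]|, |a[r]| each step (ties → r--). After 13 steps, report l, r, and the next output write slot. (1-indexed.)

l=3, r=4, next write slot=2

l=1 r=15: |-15|<=|24| out[15]=576, r--
l=1 r=14: |-15|<=|23| out[14]=529, r--
l=1 r=13: |-15|<=|21| out[13]=441, r--
l=1 r=12: |-15|<=|20| out[12]=400, r--
l=1 r=11: |-15|<=|18| out[11]=324, r--
l=1 r=10: |-15|<=|16| out[10]=256, r--
l=1 r=9: |-15|>|14| out[9]=225, l++
l=2 r=9: |-11|<=|14| out[8]=196, r--
l=2 r=8: |-11|<=|12| out[7]=144, r--
l=2 r=7: |-11|>|7| out[6]=121, l++
l=3 r=7: |0|<=|7| out[5]=49, r--
l=3 r=6: |0|<=|6| out[4]=36, r--
l=3 r=5: |0|<=|4| out[3]=16, r--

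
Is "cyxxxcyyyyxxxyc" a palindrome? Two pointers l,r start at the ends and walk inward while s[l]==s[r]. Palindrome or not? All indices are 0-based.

l=0 r=14: 'c'=='c', l++,r--
l=1 r=13: 'y'=='y', l++,r--
l=2 r=12: 'x'=='x', l++,r--
l=3 r=11: 'x'=='x', l++,r--
l=4 r=10: 'x'=='x', l++,r--
l=5 r=9: 'c'!='y', stop

not a palindrome (mismatch at 5,9)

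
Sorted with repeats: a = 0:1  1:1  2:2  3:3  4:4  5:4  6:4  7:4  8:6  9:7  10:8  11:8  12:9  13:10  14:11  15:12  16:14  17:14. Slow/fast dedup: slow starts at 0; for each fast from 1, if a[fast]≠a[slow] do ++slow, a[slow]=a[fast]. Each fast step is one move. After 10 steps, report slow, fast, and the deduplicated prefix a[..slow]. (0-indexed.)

(s=0,f=1) a[fast]=1=a[slow] dup → fast++
(s=0,f=2) a[fast]=2≠a[slow]=1 write a[1]=2 → slow++,fast++
(s=1,f=3) a[fast]=3≠a[slow]=2 write a[2]=3 → slow++,fast++
(s=2,f=4) a[fast]=4≠a[slow]=3 write a[3]=4 → slow++,fast++
(s=3,f=5) a[fast]=4=a[slow] dup → fast++
(s=3,f=6) a[fast]=4=a[slow] dup → fast++
(s=3,f=7) a[fast]=4=a[slow] dup → fast++
(s=3,f=8) a[fast]=6≠a[slow]=4 write a[4]=6 → slow++,fast++
(s=4,f=9) a[fast]=7≠a[slow]=6 write a[5]=7 → slow++,fast++
(s=5,f=10) a[fast]=8≠a[slow]=7 write a[6]=8 → slow++,fast++

slow=6, fast=11, prefix=[1, 2, 3, 4, 6, 7, 8]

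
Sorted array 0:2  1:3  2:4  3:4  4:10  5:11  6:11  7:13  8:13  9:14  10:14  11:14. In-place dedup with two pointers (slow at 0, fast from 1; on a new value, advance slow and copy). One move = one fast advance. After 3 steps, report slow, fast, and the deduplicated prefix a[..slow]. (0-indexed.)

(s=0,f=1) a[fast]=3≠a[slow]=2 write a[1]=3 → slow++,fast++
(s=1,f=2) a[fast]=4≠a[slow]=3 write a[2]=4 → slow++,fast++
(s=2,f=3) a[fast]=4=a[slow] dup → fast++

slow=2, fast=4, prefix=[2, 3, 4]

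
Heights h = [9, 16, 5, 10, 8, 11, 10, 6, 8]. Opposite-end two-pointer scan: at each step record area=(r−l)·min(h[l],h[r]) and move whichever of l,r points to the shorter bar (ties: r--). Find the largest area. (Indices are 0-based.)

max area = 64

l=0 r=8: min(9,8)*8=64 best=64 *, r--
l=0 r=7: min(9,6)*7=42 best=64, r--
l=0 r=6: min(9,10)*6=54 best=64, l++
l=1 r=6: min(16,10)*5=50 best=64, r--
l=1 r=5: min(16,11)*4=44 best=64, r--
l=1 r=4: min(16,8)*3=24 best=64, r--
l=1 r=3: min(16,10)*2=20 best=64, r--
l=1 r=2: min(16,5)*1=5 best=64, r--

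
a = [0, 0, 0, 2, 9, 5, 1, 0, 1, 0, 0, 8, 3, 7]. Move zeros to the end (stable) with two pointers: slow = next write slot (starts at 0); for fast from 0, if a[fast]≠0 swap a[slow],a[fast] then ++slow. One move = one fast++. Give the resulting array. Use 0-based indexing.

(s=0,f=0) a[fast]=0 → fast++
(s=0,f=1) a[fast]=0 → fast++
(s=0,f=2) a[fast]=0 → fast++
(s=0,f=3) a[fast]=2≠0 swap→a[0]=2 → slow++,fast++
(s=1,f=4) a[fast]=9≠0 swap→a[1]=9 → slow++,fast++
(s=2,f=5) a[fast]=5≠0 swap→a[2]=5 → slow++,fast++
(s=3,f=6) a[fast]=1≠0 swap→a[3]=1 → slow++,fast++
(s=4,f=7) a[fast]=0 → fast++
(s=4,f=8) a[fast]=1≠0 swap→a[4]=1 → slow++,fast++
(s=5,f=9) a[fast]=0 → fast++
(s=5,f=10) a[fast]=0 → fast++
(s=5,f=11) a[fast]=8≠0 swap→a[5]=8 → slow++,fast++
(s=6,f=12) a[fast]=3≠0 swap→a[6]=3 → slow++,fast++
(s=7,f=13) a[fast]=7≠0 swap→a[7]=7 → slow++,fast++

[2, 9, 5, 1, 1, 8, 3, 7, 0, 0, 0, 0, 0, 0]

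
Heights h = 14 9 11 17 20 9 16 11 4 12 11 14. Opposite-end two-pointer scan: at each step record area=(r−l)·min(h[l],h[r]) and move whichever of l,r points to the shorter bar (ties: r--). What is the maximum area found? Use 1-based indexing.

max area = 154

l=1 r=12: min(14,14)*11=154 best=154 *, r--
l=1 r=11: min(14,11)*10=110 best=154, r--
l=1 r=10: min(14,12)*9=108 best=154, r--
l=1 r=9: min(14,4)*8=32 best=154, r--
l=1 r=8: min(14,11)*7=77 best=154, r--
l=1 r=7: min(14,16)*6=84 best=154, l++
l=2 r=7: min(9,16)*5=45 best=154, l++
l=3 r=7: min(11,16)*4=44 best=154, l++
l=4 r=7: min(17,16)*3=48 best=154, r--
l=4 r=6: min(17,9)*2=18 best=154, r--
l=4 r=5: min(17,20)*1=17 best=154, l++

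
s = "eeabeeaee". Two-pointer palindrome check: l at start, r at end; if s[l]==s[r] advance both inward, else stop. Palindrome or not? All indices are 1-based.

[1,9] 'e'=='e' → l++,r--
[2,8] 'e'=='e' → l++,r--
[3,7] 'a'=='a' → l++,r--
[4,6] 'b'!='e' → stop

not a palindrome (mismatch at 4,6)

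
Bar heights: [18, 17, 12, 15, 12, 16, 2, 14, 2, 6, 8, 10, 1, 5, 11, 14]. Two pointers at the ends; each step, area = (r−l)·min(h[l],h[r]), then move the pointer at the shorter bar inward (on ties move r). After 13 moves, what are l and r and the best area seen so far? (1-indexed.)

l=1 r=16: min(18,14)*15=210 best=210 *, r--
l=1 r=15: min(18,11)*14=154 best=210, r--
l=1 r=14: min(18,5)*13=65 best=210, r--
l=1 r=13: min(18,1)*12=12 best=210, r--
l=1 r=12: min(18,10)*11=110 best=210, r--
l=1 r=11: min(18,8)*10=80 best=210, r--
l=1 r=10: min(18,6)*9=54 best=210, r--
l=1 r=9: min(18,2)*8=16 best=210, r--
l=1 r=8: min(18,14)*7=98 best=210, r--
l=1 r=7: min(18,2)*6=12 best=210, r--
l=1 r=6: min(18,16)*5=80 best=210, r--
l=1 r=5: min(18,12)*4=48 best=210, r--
l=1 r=4: min(18,15)*3=45 best=210, r--

l=1, r=3, best area=210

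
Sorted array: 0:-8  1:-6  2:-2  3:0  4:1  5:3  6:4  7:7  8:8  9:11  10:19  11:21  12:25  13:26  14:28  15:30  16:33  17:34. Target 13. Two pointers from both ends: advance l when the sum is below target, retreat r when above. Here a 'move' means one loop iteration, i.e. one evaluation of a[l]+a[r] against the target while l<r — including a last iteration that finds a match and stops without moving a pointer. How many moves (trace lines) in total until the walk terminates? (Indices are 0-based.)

7 moves

l=0 r=17: -8+34=26 >13, r--
l=0 r=16: -8+33=25 >13, r--
l=0 r=15: -8+30=22 >13, r--
l=0 r=14: -8+28=20 >13, r--
l=0 r=13: -8+26=18 >13, r--
l=0 r=12: -8+25=17 >13, r--
l=0 r=11: -8+21=13, found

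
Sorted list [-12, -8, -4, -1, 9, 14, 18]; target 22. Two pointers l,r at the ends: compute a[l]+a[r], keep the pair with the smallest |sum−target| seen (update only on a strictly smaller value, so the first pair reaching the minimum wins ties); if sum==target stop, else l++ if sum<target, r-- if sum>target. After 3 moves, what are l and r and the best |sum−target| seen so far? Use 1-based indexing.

[1,7] -12+18=6 d=16 * → l++
[2,7] -8+18=10 d=12 * → l++
[3,7] -4+18=14 d=8 * → l++

l=4, r=7, best |Δ|=8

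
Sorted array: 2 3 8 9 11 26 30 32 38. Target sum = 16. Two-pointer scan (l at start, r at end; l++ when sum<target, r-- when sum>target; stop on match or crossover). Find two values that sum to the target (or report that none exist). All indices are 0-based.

no pair

l=0 r=8: 2+38=40 >16, r--
l=0 r=7: 2+32=34 >16, r--
l=0 r=6: 2+30=32 >16, r--
l=0 r=5: 2+26=28 >16, r--
l=0 r=4: 2+11=13 <16, l++
l=1 r=4: 3+11=14 <16, l++
l=2 r=4: 8+11=19 >16, r--
l=2 r=3: 8+9=17 >16, r--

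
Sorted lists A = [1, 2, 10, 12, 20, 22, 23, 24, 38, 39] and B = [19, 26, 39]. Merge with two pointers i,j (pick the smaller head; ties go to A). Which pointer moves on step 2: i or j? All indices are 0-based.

i

i=0 j=0: A[i]=1<=B[j]=19 take 1, i++
i=1 j=0: A[i]=2<=B[j]=19 take 2, i++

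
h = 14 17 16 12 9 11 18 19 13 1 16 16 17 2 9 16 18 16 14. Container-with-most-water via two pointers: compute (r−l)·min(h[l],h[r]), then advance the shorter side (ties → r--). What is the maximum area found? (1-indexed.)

max area = 256

l=1 r=19: min(14,14)*18=252 best=252 *, r--
l=1 r=18: min(14,16)*17=238 best=252, l++
l=2 r=18: min(17,16)*16=256 best=256 *, r--
l=2 r=17: min(17,18)*15=255 best=256, l++
l=3 r=17: min(16,18)*14=224 best=256, l++
l=4 r=17: min(12,18)*13=156 best=256, l++
l=5 r=17: min(9,18)*12=108 best=256, l++
l=6 r=17: min(11,18)*11=121 best=256, l++
l=7 r=17: min(18,18)*10=180 best=256, r--
l=7 r=16: min(18,16)*9=144 best=256, r--
l=7 r=15: min(18,9)*8=72 best=256, r--
l=7 r=14: min(18,2)*7=14 best=256, r--
l=7 r=13: min(18,17)*6=102 best=256, r--
l=7 r=12: min(18,16)*5=80 best=256, r--
l=7 r=11: min(18,16)*4=64 best=256, r--
l=7 r=10: min(18,1)*3=3 best=256, r--
l=7 r=9: min(18,13)*2=26 best=256, r--
l=7 r=8: min(18,19)*1=18 best=256, l++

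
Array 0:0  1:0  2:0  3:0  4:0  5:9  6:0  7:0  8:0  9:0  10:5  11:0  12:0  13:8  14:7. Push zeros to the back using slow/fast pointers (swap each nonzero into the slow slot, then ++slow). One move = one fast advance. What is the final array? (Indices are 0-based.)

[9, 5, 8, 7, 0, 0, 0, 0, 0, 0, 0, 0, 0, 0, 0]

(s=0,f=0) a[fast]=0 → fast++
(s=0,f=1) a[fast]=0 → fast++
(s=0,f=2) a[fast]=0 → fast++
(s=0,f=3) a[fast]=0 → fast++
(s=0,f=4) a[fast]=0 → fast++
(s=0,f=5) a[fast]=9≠0 swap→a[0]=9 → slow++,fast++
(s=1,f=6) a[fast]=0 → fast++
(s=1,f=7) a[fast]=0 → fast++
(s=1,f=8) a[fast]=0 → fast++
(s=1,f=9) a[fast]=0 → fast++
(s=1,f=10) a[fast]=5≠0 swap→a[1]=5 → slow++,fast++
(s=2,f=11) a[fast]=0 → fast++
(s=2,f=12) a[fast]=0 → fast++
(s=2,f=13) a[fast]=8≠0 swap→a[2]=8 → slow++,fast++
(s=3,f=14) a[fast]=7≠0 swap→a[3]=7 → slow++,fast++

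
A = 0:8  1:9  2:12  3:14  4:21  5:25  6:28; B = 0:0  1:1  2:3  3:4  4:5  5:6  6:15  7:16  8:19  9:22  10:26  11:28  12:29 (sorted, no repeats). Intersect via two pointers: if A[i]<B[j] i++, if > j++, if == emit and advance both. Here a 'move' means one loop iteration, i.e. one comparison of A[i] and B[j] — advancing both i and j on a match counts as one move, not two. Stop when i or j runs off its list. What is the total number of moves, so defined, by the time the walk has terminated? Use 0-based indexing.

i=0 j=0: 8>0, j++
i=0 j=1: 8>1, j++
i=0 j=2: 8>3, j++
i=0 j=3: 8>4, j++
i=0 j=4: 8>5, j++
i=0 j=5: 8>6, j++
i=0 j=6: 8<15, i++
i=1 j=6: 9<15, i++
i=2 j=6: 12<15, i++
i=3 j=6: 14<15, i++
i=4 j=6: 21>15, j++
i=4 j=7: 21>16, j++
i=4 j=8: 21>19, j++
i=4 j=9: 21<22, i++
i=5 j=9: 25>22, j++
i=5 j=10: 25<26, i++
i=6 j=10: 28>26, j++
i=6 j=11: 28==28 emit, i++,j++

18 moves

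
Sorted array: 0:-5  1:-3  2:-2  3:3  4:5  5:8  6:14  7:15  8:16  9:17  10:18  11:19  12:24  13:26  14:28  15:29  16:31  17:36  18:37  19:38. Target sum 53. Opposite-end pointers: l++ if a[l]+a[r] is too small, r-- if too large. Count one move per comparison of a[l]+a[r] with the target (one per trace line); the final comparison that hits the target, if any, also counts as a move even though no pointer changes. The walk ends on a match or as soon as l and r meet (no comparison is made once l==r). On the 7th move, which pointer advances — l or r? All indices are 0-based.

l

[0,19] -5+38=33 <53 → l++
[1,19] -3+38=35 <53 → l++
[2,19] -2+38=36 <53 → l++
[3,19] 3+38=41 <53 → l++
[4,19] 5+38=43 <53 → l++
[5,19] 8+38=46 <53 → l++
[6,19] 14+38=52 <53 → l++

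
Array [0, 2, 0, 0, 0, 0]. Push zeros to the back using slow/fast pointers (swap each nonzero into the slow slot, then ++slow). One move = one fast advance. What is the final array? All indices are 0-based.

[2, 0, 0, 0, 0, 0]

(s=0,f=0) a[fast]=0 → fast++
(s=0,f=1) a[fast]=2≠0 swap→a[0]=2 → slow++,fast++
(s=1,f=2) a[fast]=0 → fast++
(s=1,f=3) a[fast]=0 → fast++
(s=1,f=4) a[fast]=0 → fast++
(s=1,f=5) a[fast]=0 → fast++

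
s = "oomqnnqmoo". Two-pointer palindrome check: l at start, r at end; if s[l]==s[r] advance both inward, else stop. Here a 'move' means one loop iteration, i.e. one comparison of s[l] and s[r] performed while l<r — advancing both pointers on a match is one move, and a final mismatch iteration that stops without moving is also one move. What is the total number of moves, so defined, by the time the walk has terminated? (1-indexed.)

l=1 r=10: 'o'=='o', l++,r--
l=2 r=9: 'o'=='o', l++,r--
l=3 r=8: 'm'=='m', l++,r--
l=4 r=7: 'q'=='q', l++,r--
l=5 r=6: 'n'=='n', l++,r--

5 moves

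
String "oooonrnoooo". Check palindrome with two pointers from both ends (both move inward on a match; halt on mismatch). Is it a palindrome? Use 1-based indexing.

l=1 r=11: 'o'=='o', l++,r--
l=2 r=10: 'o'=='o', l++,r--
l=3 r=9: 'o'=='o', l++,r--
l=4 r=8: 'o'=='o', l++,r--
l=5 r=7: 'n'=='n', l++,r--

palindrome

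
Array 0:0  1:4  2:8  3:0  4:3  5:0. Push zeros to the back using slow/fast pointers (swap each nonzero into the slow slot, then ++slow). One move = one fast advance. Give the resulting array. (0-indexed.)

slow=0 fast=0: a[fast]=0, fast++
slow=0 fast=1: a[fast]=4≠0 swap→a[0]=4, slow++,fast++
slow=1 fast=2: a[fast]=8≠0 swap→a[1]=8, slow++,fast++
slow=2 fast=3: a[fast]=0, fast++
slow=2 fast=4: a[fast]=3≠0 swap→a[2]=3, slow++,fast++
slow=3 fast=5: a[fast]=0, fast++

[4, 8, 3, 0, 0, 0]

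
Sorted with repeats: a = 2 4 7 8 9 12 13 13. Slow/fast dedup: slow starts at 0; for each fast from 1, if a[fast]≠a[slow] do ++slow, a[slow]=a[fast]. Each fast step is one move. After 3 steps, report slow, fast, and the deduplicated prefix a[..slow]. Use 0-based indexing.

(s=0,f=1) a[fast]=4≠a[slow]=2 write a[1]=4 → slow++,fast++
(s=1,f=2) a[fast]=7≠a[slow]=4 write a[2]=7 → slow++,fast++
(s=2,f=3) a[fast]=8≠a[slow]=7 write a[3]=8 → slow++,fast++

slow=3, fast=4, prefix=[2, 4, 7, 8]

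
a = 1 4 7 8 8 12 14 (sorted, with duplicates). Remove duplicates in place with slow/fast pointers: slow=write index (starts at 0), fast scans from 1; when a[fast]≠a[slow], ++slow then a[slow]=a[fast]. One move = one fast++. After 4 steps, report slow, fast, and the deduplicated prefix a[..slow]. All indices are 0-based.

slow=3, fast=5, prefix=[1, 4, 7, 8]

(s=0,f=1) a[fast]=4≠a[slow]=1 write a[1]=4 → slow++,fast++
(s=1,f=2) a[fast]=7≠a[slow]=4 write a[2]=7 → slow++,fast++
(s=2,f=3) a[fast]=8≠a[slow]=7 write a[3]=8 → slow++,fast++
(s=3,f=4) a[fast]=8=a[slow] dup → fast++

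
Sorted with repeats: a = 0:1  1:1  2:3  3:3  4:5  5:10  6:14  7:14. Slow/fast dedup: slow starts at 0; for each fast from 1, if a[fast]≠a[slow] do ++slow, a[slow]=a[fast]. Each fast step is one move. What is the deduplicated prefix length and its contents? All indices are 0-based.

length 5; prefix = [1, 3, 5, 10, 14]

(s=0,f=1) a[fast]=1=a[slow] dup → fast++
(s=0,f=2) a[fast]=3≠a[slow]=1 write a[1]=3 → slow++,fast++
(s=1,f=3) a[fast]=3=a[slow] dup → fast++
(s=1,f=4) a[fast]=5≠a[slow]=3 write a[2]=5 → slow++,fast++
(s=2,f=5) a[fast]=10≠a[slow]=5 write a[3]=10 → slow++,fast++
(s=3,f=6) a[fast]=14≠a[slow]=10 write a[4]=14 → slow++,fast++
(s=4,f=7) a[fast]=14=a[slow] dup → fast++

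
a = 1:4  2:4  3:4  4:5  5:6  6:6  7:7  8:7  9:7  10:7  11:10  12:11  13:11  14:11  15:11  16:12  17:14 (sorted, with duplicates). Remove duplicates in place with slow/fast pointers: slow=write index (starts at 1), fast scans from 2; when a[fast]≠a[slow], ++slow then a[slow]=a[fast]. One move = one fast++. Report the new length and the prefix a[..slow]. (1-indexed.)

slow=1 fast=2: a[fast]=4=a[slow] dup, fast++
slow=1 fast=3: a[fast]=4=a[slow] dup, fast++
slow=1 fast=4: a[fast]=5≠a[slow]=4 write a[2]=5, slow++,fast++
slow=2 fast=5: a[fast]=6≠a[slow]=5 write a[3]=6, slow++,fast++
slow=3 fast=6: a[fast]=6=a[slow] dup, fast++
slow=3 fast=7: a[fast]=7≠a[slow]=6 write a[4]=7, slow++,fast++
slow=4 fast=8: a[fast]=7=a[slow] dup, fast++
slow=4 fast=9: a[fast]=7=a[slow] dup, fast++
slow=4 fast=10: a[fast]=7=a[slow] dup, fast++
slow=4 fast=11: a[fast]=10≠a[slow]=7 write a[5]=10, slow++,fast++
slow=5 fast=12: a[fast]=11≠a[slow]=10 write a[6]=11, slow++,fast++
slow=6 fast=13: a[fast]=11=a[slow] dup, fast++
slow=6 fast=14: a[fast]=11=a[slow] dup, fast++
slow=6 fast=15: a[fast]=11=a[slow] dup, fast++
slow=6 fast=16: a[fast]=12≠a[slow]=11 write a[7]=12, slow++,fast++
slow=7 fast=17: a[fast]=14≠a[slow]=12 write a[8]=14, slow++,fast++

length 8; prefix = [4, 5, 6, 7, 10, 11, 12, 14]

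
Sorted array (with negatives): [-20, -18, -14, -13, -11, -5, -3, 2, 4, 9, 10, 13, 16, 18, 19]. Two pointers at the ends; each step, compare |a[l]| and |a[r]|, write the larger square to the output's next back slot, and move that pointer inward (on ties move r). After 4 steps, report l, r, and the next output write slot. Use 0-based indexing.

[0,14] |-20|>|19| out[14]=400 → l++
[1,14] |-18|<=|19| out[13]=361 → r--
[1,13] |-18|<=|18| out[12]=324 → r--
[1,12] |-18|>|16| out[11]=324 → l++

l=2, r=12, next write slot=10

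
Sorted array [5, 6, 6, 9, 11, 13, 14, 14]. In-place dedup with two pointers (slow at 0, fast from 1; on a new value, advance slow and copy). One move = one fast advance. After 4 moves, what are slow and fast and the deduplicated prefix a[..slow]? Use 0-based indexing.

slow=3, fast=5, prefix=[5, 6, 9, 11]

slow=0 fast=1: a[fast]=6≠a[slow]=5 write a[1]=6, slow++,fast++
slow=1 fast=2: a[fast]=6=a[slow] dup, fast++
slow=1 fast=3: a[fast]=9≠a[slow]=6 write a[2]=9, slow++,fast++
slow=2 fast=4: a[fast]=11≠a[slow]=9 write a[3]=11, slow++,fast++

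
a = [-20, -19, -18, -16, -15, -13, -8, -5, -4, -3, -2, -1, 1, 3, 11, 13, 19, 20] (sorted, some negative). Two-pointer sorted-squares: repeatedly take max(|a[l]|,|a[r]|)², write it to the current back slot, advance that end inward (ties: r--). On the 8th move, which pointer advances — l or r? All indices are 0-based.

r

l=0 r=17: |-20|<=|20| out[17]=400, r--
l=0 r=16: |-20|>|19| out[16]=400, l++
l=1 r=16: |-19|<=|19| out[15]=361, r--
l=1 r=15: |-19|>|13| out[14]=361, l++
l=2 r=15: |-18|>|13| out[13]=324, l++
l=3 r=15: |-16|>|13| out[12]=256, l++
l=4 r=15: |-15|>|13| out[11]=225, l++
l=5 r=15: |-13|<=|13| out[10]=169, r--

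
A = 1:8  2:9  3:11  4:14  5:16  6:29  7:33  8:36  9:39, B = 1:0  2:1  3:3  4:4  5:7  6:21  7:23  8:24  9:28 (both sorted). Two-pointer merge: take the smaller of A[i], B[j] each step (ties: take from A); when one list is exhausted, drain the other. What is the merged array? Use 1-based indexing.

[i=1,j=1] A[i]=8>B[j]=0 take 0 → j++
[i=1,j=2] A[i]=8>B[j]=1 take 1 → j++
[i=1,j=3] A[i]=8>B[j]=3 take 3 → j++
[i=1,j=4] A[i]=8>B[j]=4 take 4 → j++
[i=1,j=5] A[i]=8>B[j]=7 take 7 → j++
[i=1,j=6] A[i]=8<=B[j]=21 take 8 → i++
[i=2,j=6] A[i]=9<=B[j]=21 take 9 → i++
[i=3,j=6] A[i]=11<=B[j]=21 take 11 → i++
[i=4,j=6] A[i]=14<=B[j]=21 take 14 → i++
[i=5,j=6] A[i]=16<=B[j]=21 take 16 → i++
[i=6,j=6] A[i]=29>B[j]=21 take 21 → j++
[i=6,j=7] A[i]=29>B[j]=23 take 23 → j++
[i=6,j=8] A[i]=29>B[j]=24 take 24 → j++
[i=6,j=9] A[i]=29>B[j]=28 take 28 → j++
[i=6,j=10] B done, take A[i]=29 → i++
[i=7,j=10] B done, take A[i]=33 → i++
[i=8,j=10] B done, take A[i]=36 → i++
[i=9,j=10] B done, take A[i]=39 → i++

[0, 1, 3, 4, 7, 8, 9, 11, 14, 16, 21, 23, 24, 28, 29, 33, 36, 39]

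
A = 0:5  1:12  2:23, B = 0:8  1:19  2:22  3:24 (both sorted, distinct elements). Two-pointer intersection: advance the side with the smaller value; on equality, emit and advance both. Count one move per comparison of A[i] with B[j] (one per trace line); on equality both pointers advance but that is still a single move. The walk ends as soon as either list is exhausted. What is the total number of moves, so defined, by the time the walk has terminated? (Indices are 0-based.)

6 moves

[i=0,j=0] 5<8 → i++
[i=1,j=0] 12>8 → j++
[i=1,j=1] 12<19 → i++
[i=2,j=1] 23>19 → j++
[i=2,j=2] 23>22 → j++
[i=2,j=3] 23<24 → i++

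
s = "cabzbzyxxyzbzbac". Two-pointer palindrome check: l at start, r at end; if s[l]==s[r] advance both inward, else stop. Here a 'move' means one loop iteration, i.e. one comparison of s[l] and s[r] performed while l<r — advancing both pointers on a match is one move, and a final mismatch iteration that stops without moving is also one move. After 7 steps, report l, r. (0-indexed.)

l=7, r=8

[0,15] 'c'=='c' → l++,r--
[1,14] 'a'=='a' → l++,r--
[2,13] 'b'=='b' → l++,r--
[3,12] 'z'=='z' → l++,r--
[4,11] 'b'=='b' → l++,r--
[5,10] 'z'=='z' → l++,r--
[6,9] 'y'=='y' → l++,r--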